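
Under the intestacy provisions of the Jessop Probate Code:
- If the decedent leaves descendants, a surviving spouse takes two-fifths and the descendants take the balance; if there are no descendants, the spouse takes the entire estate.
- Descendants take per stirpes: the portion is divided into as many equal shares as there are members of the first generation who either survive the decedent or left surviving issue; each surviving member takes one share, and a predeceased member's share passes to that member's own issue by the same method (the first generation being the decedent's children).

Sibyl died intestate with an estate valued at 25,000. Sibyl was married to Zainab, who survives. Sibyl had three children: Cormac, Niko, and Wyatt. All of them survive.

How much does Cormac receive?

Cormac receives 5,000.

Zainab takes two-fifths of 25,000 = 10,000. The remaining 15,000 passes to the descendants.
The descendants' portion (15,000) is divided into 3 shares of 5,000: Cormac, Niko, and Wyatt each take 5,000.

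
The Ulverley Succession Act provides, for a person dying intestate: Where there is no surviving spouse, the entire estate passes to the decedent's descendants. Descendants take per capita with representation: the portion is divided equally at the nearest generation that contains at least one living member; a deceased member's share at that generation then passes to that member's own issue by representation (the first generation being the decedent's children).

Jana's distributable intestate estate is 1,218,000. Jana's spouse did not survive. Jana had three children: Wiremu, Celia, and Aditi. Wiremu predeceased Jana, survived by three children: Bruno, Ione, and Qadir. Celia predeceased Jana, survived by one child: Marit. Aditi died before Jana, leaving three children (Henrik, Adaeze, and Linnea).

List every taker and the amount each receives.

Bruno: 174,000; Ione: 174,000; Qadir: 174,000; Marit: 174,000; Henrik: 174,000; Adaeze: 174,000; Linnea: 174,000

The entire 1,218,000 passes to the descendants.
No child survives, so the initial division is made at the grandchildren's generation.
That amount (1,218,000) is divided into 7 shares of 174,000: Bruno, Ione, Qadir, Marit, Henrik, Adaeze, and Linnea each take 174,000.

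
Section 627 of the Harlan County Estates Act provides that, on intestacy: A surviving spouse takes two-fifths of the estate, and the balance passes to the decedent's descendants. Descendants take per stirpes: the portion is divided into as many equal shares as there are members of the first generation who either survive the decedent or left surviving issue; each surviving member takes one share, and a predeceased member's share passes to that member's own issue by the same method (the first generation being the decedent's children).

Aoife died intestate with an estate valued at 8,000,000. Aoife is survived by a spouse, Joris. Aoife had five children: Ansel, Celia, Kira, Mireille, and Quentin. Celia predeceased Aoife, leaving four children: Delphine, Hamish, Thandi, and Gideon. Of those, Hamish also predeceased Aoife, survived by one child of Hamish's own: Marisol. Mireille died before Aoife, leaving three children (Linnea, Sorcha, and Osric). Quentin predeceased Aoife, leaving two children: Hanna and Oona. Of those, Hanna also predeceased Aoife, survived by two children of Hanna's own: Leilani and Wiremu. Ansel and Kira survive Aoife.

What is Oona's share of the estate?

Joris takes two-fifths of 8,000,000 = 3,200,000. The remaining 4,800,000 passes to the descendants.
The descendants' portion (4,800,000) is divided into 5 shares of 960,000: Ansel and Kira each take 960,000; Celia's 960,000 share passes to Celia's issue; Mireille's 960,000 share passes to Mireille's issue; Quentin's 960,000 share passes to Quentin's issue.
Celia's share (960,000) is divided into 4 shares of 240,000: Delphine, Thandi, and Gideon each take 240,000; Hamish's 240,000 share passes to Hamish's issue.
Hamish's share (240,000) passes entirely to Marisol.
Mireille's share (960,000) is divided into 3 shares of 320,000: Linnea, Sorcha, and Osric each take 320,000.
Quentin's share (960,000) is divided into 2 shares of 480,000: Oona takes 480,000; Hanna's 480,000 share passes to Hanna's issue.
Hanna's share (480,000) is divided into 2 shares of 240,000: Leilani and Wiremu each take 240,000.

Oona receives 480,000.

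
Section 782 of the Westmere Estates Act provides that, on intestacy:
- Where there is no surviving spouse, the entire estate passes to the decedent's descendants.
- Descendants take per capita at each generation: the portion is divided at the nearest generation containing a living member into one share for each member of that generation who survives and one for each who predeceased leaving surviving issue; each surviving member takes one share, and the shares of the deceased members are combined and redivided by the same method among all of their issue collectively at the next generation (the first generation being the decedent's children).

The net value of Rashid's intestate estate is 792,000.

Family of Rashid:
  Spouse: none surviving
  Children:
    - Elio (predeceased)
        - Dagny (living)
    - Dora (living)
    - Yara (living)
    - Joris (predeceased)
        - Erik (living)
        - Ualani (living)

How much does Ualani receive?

Ualani receives 132,000.

The entire 792,000 passes to the descendants.
That amount (792,000) is divided at the children's generation into 4 shares of 198,000. Dora and Yara each take 198,000. The 2 shares of the deceased (Elio and Joris) are combined into a pool of 396,000.
That pool (396,000) is divided at the grandchildren's generation equally among Dagny, Erik, and Ualani: 132,000 each.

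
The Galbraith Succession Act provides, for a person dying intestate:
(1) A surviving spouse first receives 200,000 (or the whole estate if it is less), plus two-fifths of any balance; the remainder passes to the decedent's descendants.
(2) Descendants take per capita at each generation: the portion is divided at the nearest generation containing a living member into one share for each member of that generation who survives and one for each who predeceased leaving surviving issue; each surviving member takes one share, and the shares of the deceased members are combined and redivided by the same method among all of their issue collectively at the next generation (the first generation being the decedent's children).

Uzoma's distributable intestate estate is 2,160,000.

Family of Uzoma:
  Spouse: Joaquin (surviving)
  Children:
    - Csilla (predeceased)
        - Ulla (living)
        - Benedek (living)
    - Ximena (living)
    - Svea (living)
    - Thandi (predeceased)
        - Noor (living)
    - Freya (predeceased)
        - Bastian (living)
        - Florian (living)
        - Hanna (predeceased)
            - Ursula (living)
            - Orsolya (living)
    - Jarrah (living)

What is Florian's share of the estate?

Joaquin first takes 200,000, leaving a balance of 1,960,000. Joaquin then takes two-fifths of the balance (784,000), for a total of 984,000. The remaining 1,176,000 passes to the descendants.
The descendants' portion (1,176,000) is divided at the children's generation into 6 shares of 196,000. Ximena, Svea, and Jarrah each take 196,000. The 3 shares of the deceased (Csilla, Thandi, and Freya) are combined into a pool of 588,000.
That pool (588,000) is divided at the grandchildren's generation into 6 shares of 98,000. Ulla, Benedek, Noor, Bastian, and Florian each take 98,000. The remaining share for the deceased Hanna (98,000) is carried to the next generation.
That pool (98,000) is divided at the great-grandchildren's generation equally among Ursula and Orsolya: 49,000 each.

Florian receives 98,000.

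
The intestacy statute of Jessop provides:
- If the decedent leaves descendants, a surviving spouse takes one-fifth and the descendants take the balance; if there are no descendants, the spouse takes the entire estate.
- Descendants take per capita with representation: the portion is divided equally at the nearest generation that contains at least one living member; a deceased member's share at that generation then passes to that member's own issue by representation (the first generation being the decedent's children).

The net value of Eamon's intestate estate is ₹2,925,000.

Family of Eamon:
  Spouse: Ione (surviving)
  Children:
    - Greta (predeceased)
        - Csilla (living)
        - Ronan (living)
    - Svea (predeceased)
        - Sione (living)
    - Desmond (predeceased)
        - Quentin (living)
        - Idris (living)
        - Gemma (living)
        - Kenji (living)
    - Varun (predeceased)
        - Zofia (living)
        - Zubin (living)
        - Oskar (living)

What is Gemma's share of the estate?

Ione takes one-fifth of ₹2,925,000 = ₹585,000. The remaining ₹2,340,000 passes to the descendants.
No child survives, so the initial division is made at the grandchildren's generation.
The descendants' portion (₹2,340,000) is divided into 10 shares of ₹234,000: Csilla, Ronan, Sione, Quentin, Idris, Gemma, Kenji, Zofia, Zubin, and Oskar each take ₹234,000.

Gemma receives ₹234,000.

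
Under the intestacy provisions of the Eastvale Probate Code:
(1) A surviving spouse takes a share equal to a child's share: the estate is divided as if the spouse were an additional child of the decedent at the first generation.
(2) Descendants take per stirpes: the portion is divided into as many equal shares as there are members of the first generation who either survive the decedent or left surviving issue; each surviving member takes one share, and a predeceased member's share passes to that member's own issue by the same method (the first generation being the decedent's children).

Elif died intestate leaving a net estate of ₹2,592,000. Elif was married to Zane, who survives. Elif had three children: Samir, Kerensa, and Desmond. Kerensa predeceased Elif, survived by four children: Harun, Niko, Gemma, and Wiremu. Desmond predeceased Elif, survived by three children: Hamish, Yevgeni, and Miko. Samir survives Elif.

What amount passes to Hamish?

Hamish receives ₹216,000.

The spouse counts as an additional share at the children's level, so there are 4 primary shares of ₹648,000. Zane takes one such share (₹648,000).
The children's combined portion (₹1,944,000) is divided into 3 shares of ₹648,000: Samir takes ₹648,000; Kerensa's ₹648,000 share passes to Kerensa's issue; Desmond's ₹648,000 share passes to Desmond's issue.
Kerensa's share (₹648,000) is divided into 4 shares of ₹162,000: Harun, Niko, Gemma, and Wiremu each take ₹162,000.
Desmond's share (₹648,000) is divided into 3 shares of ₹216,000: Hamish, Yevgeni, and Miko each take ₹216,000.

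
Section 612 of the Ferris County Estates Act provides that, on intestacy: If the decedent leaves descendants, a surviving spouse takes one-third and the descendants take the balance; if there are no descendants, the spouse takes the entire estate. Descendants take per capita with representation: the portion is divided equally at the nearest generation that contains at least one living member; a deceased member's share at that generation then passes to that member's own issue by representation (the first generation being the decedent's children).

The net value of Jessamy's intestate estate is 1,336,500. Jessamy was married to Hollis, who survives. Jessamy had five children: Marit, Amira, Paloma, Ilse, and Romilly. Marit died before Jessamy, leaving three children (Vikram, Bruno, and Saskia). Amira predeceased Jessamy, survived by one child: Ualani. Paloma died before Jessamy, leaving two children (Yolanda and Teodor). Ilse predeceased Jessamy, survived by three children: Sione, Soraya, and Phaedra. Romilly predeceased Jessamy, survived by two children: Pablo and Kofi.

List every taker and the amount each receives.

Hollis takes one-third of 1,336,500 = 445,500. The remaining 891,000 passes to the descendants.
No child survives, so the initial division is made at the grandchildren's generation.
The descendants' portion (891,000) is divided into 11 shares of 81,000: Vikram, Bruno, Saskia, Ualani, Yolanda, Teodor, Sione, Soraya, Phaedra, Pablo, and Kofi each take 81,000.

Hollis: 445,500; Vikram: 81,000; Bruno: 81,000; Saskia: 81,000; Ualani: 81,000; Yolanda: 81,000; Teodor: 81,000; Sione: 81,000; Soraya: 81,000; Phaedra: 81,000; Pablo: 81,000; Kofi: 81,000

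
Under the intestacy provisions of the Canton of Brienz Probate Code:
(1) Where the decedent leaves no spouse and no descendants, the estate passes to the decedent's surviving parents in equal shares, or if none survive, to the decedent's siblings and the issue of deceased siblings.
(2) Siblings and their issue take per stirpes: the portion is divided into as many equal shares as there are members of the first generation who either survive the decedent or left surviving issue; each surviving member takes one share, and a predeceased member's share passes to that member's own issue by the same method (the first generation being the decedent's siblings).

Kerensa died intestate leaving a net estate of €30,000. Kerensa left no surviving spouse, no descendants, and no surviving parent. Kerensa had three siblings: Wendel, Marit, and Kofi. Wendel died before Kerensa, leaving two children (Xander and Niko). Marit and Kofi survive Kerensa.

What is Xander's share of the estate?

Xander receives €5,000.

The entire €30,000 passes to the siblings and their issue.
That amount (€30,000) is divided into 3 shares of €10,000: Marit and Kofi each take €10,000; Wendel's €10,000 share passes to Wendel's issue.
Wendel's share (€10,000) is divided into 2 shares of €5,000: Xander and Niko each take €5,000.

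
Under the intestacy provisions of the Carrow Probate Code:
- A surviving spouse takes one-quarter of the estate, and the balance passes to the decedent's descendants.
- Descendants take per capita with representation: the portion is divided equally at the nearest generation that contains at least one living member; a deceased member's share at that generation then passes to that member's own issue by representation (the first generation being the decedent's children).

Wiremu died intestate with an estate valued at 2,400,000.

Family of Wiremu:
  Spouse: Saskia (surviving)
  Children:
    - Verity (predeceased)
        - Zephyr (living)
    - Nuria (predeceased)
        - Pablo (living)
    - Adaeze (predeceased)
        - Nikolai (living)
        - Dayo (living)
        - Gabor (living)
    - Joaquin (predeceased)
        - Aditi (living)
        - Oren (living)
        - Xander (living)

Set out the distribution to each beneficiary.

Saskia: 600,000; Zephyr: 225,000; Pablo: 225,000; Nikolai: 225,000; Dayo: 225,000; Gabor: 225,000; Aditi: 225,000; Oren: 225,000; Xander: 225,000

Saskia takes one-quarter of 2,400,000 = 600,000. The remaining 1,800,000 passes to the descendants.
No child survives, so the initial division is made at the grandchildren's generation.
The descendants' portion (1,800,000) is divided into 8 shares of 225,000: Zephyr, Pablo, Nikolai, Dayo, Gabor, Aditi, Oren, and Xander each take 225,000.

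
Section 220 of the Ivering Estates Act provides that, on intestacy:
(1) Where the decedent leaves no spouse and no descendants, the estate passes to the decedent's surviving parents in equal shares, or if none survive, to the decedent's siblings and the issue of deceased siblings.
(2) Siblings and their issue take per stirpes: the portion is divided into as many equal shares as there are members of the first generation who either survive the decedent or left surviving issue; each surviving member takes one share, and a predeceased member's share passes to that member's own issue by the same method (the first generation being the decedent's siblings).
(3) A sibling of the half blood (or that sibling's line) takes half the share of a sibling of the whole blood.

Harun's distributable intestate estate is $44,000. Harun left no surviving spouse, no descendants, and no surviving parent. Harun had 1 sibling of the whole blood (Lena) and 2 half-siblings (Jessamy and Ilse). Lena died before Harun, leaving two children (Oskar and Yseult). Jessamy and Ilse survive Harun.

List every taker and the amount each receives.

Oskar: $11,000; Yseult: $11,000; Jessamy: $11,000; Ilse: $11,000

The entire $44,000 passes to the siblings and their issue.
Counting each half-blood sibling's line as half a unit, there are 2 units in $44,000, so one unit is $22,000. Whole-blood lines (Lena) take $22,000 each; half-blood lines (Jessamy and Ilse) take $11,000 each.
Lena's share ($22,000) is divided into 2 shares of $11,000: Oskar and Yseult each take $11,000.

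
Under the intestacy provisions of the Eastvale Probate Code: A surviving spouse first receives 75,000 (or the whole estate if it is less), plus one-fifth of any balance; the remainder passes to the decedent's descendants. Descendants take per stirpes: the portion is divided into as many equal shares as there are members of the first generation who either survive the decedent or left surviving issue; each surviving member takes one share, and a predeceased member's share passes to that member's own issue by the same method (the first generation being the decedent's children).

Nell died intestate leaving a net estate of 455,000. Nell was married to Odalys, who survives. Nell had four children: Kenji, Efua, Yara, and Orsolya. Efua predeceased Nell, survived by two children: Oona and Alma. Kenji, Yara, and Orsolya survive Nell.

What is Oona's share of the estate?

Oona receives 38,000.

Odalys first takes 75,000, leaving a balance of 380,000. Odalys then takes one-fifth of the balance (76,000), for a total of 151,000. The remaining 304,000 passes to the descendants.
The descendants' portion (304,000) is divided into 4 shares of 76,000: Kenji, Yara, and Orsolya each take 76,000; Efua's 76,000 share passes to Efua's issue.
Efua's share (76,000) is divided into 2 shares of 38,000: Oona and Alma each take 38,000.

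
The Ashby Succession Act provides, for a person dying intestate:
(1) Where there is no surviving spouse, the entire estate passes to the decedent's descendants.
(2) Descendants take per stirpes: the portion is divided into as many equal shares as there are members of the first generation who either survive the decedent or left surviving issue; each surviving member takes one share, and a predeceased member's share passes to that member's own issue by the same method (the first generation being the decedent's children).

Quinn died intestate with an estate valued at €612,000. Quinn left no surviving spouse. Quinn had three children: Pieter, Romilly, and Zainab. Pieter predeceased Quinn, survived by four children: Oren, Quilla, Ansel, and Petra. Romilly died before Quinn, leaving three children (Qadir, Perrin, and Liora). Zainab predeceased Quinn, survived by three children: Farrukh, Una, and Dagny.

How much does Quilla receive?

The entire €612,000 passes to the descendants.
That amount (€612,000) is divided into 3 shares of €204,000: Pieter's €204,000 share passes to Pieter's issue; Romilly's €204,000 share passes to Romilly's issue; Zainab's €204,000 share passes to Zainab's issue.
Pieter's share (€204,000) is divided into 4 shares of €51,000: Oren, Quilla, Ansel, and Petra each take €51,000.
Romilly's share (€204,000) is divided into 3 shares of €68,000: Qadir, Perrin, and Liora each take €68,000.
Zainab's share (€204,000) is divided into 3 shares of €68,000: Farrukh, Una, and Dagny each take €68,000.

Quilla receives €51,000.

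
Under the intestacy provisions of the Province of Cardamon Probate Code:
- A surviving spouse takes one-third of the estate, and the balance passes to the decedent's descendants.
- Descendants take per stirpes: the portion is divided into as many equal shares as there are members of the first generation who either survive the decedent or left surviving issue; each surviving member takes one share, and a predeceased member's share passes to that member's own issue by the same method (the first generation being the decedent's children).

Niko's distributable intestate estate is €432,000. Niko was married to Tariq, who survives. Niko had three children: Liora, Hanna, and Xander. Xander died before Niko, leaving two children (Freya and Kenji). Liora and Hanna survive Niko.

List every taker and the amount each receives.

Tariq: €144,000; Liora: €96,000; Hanna: €96,000; Freya: €48,000; Kenji: €48,000

Tariq takes one-third of €432,000 = €144,000. The remaining €288,000 passes to the descendants.
The descendants' portion (€288,000) is divided into 3 shares of €96,000: Liora and Hanna each take €96,000; Xander's €96,000 share passes to Xander's issue.
Xander's share (€96,000) is divided into 2 shares of €48,000: Freya and Kenji each take €48,000.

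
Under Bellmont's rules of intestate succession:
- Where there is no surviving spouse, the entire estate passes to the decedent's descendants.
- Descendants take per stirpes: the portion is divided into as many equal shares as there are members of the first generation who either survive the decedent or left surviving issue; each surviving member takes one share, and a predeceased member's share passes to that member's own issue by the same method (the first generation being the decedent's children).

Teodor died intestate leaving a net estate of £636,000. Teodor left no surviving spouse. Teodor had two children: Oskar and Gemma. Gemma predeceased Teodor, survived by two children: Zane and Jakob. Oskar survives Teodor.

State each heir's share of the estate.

Oskar: £318,000; Zane: £159,000; Jakob: £159,000

The entire £636,000 passes to the descendants.
That amount (£636,000) is divided into 2 shares of £318,000: Oskar takes £318,000; Gemma's £318,000 share passes to Gemma's issue.
Gemma's share (£318,000) is divided into 2 shares of £159,000: Zane and Jakob each take £159,000.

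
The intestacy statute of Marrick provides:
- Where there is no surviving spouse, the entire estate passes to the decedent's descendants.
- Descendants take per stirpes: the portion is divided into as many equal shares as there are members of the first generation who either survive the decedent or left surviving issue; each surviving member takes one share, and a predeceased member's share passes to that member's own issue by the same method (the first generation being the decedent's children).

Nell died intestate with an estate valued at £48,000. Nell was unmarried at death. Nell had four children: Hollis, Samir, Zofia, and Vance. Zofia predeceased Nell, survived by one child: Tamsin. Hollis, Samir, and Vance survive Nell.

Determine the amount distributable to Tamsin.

Tamsin receives £12,000.

The entire £48,000 passes to the descendants.
That amount (£48,000) is divided into 4 shares of £12,000: Hollis, Samir, and Vance each take £12,000; Zofia's £12,000 share passes to Zofia's issue.
Zofia's share (£12,000) passes entirely to Tamsin.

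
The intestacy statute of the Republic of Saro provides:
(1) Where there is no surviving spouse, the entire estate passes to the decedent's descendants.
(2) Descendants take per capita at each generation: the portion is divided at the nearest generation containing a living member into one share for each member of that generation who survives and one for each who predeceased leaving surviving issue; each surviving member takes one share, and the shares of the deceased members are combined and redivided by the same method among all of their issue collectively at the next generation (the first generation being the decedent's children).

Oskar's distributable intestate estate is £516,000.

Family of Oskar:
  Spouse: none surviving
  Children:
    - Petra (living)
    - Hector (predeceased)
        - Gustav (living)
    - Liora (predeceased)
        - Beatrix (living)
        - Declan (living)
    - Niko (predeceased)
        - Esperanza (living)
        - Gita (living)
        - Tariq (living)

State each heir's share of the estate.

Petra: £129,000; Gustav: £64,500; Beatrix: £64,500; Declan: £64,500; Esperanza: £64,500; Gita: £64,500; Tariq: £64,500

The entire £516,000 passes to the descendants.
That amount (£516,000) is divided at the children's generation into 4 shares of £129,000. Petra takes £129,000. The 3 shares of the deceased (Hector, Liora, and Niko) are combined into a pool of £387,000.
That pool (£387,000) is divided at the grandchildren's generation equally among Gustav, Beatrix, Declan, Esperanza, Gita, and Tariq: £64,500 each.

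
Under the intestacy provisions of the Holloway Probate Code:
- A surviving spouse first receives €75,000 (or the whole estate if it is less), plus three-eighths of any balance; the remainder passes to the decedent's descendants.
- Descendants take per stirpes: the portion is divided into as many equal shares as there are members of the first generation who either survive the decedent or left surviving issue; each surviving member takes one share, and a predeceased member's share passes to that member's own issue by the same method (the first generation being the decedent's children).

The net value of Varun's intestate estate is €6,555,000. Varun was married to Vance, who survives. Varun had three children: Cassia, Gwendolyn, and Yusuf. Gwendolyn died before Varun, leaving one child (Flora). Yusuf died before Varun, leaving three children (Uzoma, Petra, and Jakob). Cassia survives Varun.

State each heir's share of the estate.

Vance first takes €75,000, leaving a balance of €6,480,000. Vance then takes three-eighths of the balance (€2,430,000), for a total of €2,505,000. The remaining €4,050,000 passes to the descendants.
The descendants' portion (€4,050,000) is divided into 3 shares of €1,350,000: Cassia takes €1,350,000; Gwendolyn's €1,350,000 share passes to Gwendolyn's issue; Yusuf's €1,350,000 share passes to Yusuf's issue.
Gwendolyn's share (€1,350,000) passes entirely to Flora.
Yusuf's share (€1,350,000) is divided into 3 shares of €450,000: Uzoma, Petra, and Jakob each take €450,000.

Vance: €2,505,000; Cassia: €1,350,000; Flora: €1,350,000; Uzoma: €450,000; Petra: €450,000; Jakob: €450,000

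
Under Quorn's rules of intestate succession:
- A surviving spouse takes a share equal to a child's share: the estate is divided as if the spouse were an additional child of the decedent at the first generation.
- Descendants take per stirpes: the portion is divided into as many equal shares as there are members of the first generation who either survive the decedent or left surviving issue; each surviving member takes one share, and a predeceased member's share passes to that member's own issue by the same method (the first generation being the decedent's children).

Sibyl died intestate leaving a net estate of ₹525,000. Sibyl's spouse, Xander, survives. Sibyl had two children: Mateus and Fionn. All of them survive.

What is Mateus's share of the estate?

Mateus receives ₹175,000.

The spouse counts as an additional share at the children's level, so there are 3 primary shares of ₹175,000. Xander takes one such share (₹175,000).
The children's combined portion (₹350,000) is divided into 2 shares of ₹175,000: Mateus and Fionn each take ₹175,000.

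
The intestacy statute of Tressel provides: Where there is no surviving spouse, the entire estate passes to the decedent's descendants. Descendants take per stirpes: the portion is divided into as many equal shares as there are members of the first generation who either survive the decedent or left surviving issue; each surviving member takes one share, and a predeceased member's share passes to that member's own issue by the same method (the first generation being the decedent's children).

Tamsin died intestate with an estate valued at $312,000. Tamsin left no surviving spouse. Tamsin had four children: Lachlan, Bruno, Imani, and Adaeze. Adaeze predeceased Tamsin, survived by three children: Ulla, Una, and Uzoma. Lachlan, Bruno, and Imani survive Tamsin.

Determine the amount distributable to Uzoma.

Uzoma receives $26,000.

The entire $312,000 passes to the descendants.
That amount ($312,000) is divided into 4 shares of $78,000: Lachlan, Bruno, and Imani each take $78,000; Adaeze's $78,000 share passes to Adaeze's issue.
Adaeze's share ($78,000) is divided into 3 shares of $26,000: Ulla, Una, and Uzoma each take $26,000.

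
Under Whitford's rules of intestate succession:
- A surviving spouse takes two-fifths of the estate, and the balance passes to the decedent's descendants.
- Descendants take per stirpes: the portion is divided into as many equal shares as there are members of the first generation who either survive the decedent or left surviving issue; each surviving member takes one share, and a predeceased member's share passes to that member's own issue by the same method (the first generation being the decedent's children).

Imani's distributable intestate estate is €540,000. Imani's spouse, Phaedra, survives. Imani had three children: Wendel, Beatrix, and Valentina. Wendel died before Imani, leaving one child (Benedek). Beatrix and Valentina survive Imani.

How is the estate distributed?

Phaedra takes two-fifths of €540,000 = €216,000. The remaining €324,000 passes to the descendants.
The descendants' portion (€324,000) is divided into 3 shares of €108,000: Beatrix and Valentina each take €108,000; Wendel's €108,000 share passes to Wendel's issue.
Wendel's share (€108,000) passes entirely to Benedek.

Phaedra: €216,000; Benedek: €108,000; Beatrix: €108,000; Valentina: €108,000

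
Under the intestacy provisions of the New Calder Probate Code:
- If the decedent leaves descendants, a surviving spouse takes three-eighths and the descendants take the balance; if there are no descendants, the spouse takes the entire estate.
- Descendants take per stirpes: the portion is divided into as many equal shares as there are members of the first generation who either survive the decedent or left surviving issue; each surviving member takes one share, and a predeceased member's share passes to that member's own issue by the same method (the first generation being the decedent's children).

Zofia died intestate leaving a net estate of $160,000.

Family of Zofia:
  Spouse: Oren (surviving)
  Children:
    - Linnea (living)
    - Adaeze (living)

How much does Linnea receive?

Oren takes three-eighths of $160,000 = $60,000. The remaining $100,000 passes to the descendants.
The descendants' portion ($100,000) is divided into 2 shares of $50,000: Linnea and Adaeze each take $50,000.

Linnea receives $50,000.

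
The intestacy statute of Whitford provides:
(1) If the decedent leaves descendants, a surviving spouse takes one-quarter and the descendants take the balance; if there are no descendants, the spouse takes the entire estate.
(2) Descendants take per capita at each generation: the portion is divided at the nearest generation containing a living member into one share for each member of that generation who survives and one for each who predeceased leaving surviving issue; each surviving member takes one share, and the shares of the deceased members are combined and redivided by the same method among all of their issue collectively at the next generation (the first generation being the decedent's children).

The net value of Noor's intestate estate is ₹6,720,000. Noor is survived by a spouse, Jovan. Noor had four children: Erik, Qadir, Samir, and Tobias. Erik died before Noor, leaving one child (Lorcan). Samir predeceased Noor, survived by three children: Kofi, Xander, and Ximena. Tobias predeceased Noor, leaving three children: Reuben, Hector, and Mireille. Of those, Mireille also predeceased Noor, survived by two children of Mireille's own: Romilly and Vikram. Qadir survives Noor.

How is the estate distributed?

Jovan takes one-quarter of ₹6,720,000 = ₹1,680,000. The remaining ₹5,040,000 passes to the descendants.
The descendants' portion (₹5,040,000) is divided at the children's generation into 4 shares of ₹1,260,000. Qadir takes ₹1,260,000. The 3 shares of the deceased (Erik, Samir, and Tobias) are combined into a pool of ₹3,780,000.
That pool (₹3,780,000) is divided at the grandchildren's generation into 7 shares of ₹540,000. Lorcan, Kofi, Xander, Ximena, Reuben, and Hector each take ₹540,000. The remaining share for the deceased Mireille (₹540,000) is carried to the next generation.
That pool (₹540,000) is divided at the great-grandchildren's generation equally among Romilly and Vikram: ₹270,000 each.

Jovan: ₹1,680,000; Lorcan: ₹540,000; Qadir: ₹1,260,000; Kofi: ₹540,000; Xander: ₹540,000; Ximena: ₹540,000; Reuben: ₹540,000; Hector: ₹540,000; Romilly: ₹270,000; Vikram: ₹270,000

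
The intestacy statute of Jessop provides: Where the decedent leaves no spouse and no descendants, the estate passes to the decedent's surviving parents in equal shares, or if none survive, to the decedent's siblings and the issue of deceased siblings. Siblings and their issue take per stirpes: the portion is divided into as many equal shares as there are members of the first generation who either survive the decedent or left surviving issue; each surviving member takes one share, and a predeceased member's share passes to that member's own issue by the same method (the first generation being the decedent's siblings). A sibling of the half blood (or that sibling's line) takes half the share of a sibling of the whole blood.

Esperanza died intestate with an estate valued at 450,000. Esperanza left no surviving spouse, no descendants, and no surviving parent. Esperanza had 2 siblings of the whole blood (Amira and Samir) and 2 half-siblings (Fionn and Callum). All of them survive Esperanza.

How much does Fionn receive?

The entire 450,000 passes to the siblings and their issue.
Counting each half-blood sibling's line as half a unit, there are 3 units in 450,000, so one unit is 150,000. Whole-blood lines (Amira and Samir) take 150,000 each; half-blood lines (Fionn and Callum) take 75,000 each.

Fionn receives 75,000.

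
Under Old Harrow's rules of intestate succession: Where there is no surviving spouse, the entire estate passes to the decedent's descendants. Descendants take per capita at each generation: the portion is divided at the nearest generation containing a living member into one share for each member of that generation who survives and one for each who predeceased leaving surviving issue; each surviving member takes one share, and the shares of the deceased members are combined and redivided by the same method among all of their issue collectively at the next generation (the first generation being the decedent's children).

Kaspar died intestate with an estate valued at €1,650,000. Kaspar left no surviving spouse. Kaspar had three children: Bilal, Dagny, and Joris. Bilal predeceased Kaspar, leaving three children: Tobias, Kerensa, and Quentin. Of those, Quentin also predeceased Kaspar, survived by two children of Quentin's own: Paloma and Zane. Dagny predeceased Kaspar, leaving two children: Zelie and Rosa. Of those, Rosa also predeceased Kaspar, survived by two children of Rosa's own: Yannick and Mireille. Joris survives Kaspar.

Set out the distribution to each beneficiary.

Tobias: €220,000; Kerensa: €220,000; Paloma: €110,000; Zane: €110,000; Zelie: €220,000; Yannick: €110,000; Mireille: €110,000; Joris: €550,000

The entire €1,650,000 passes to the descendants.
That amount (€1,650,000) is divided at the children's generation into 3 shares of €550,000. Joris takes €550,000. The 2 shares of the deceased (Bilal and Dagny) are combined into a pool of €1,100,000.
That pool (€1,100,000) is divided at the grandchildren's generation into 5 shares of €220,000. Tobias, Kerensa, and Zelie each take €220,000. The 2 shares of the deceased (Quentin and Rosa) are combined into a pool of €440,000.
That pool (€440,000) is divided at the great-grandchildren's generation equally among Paloma, Zane, Yannick, and Mireille: €110,000 each.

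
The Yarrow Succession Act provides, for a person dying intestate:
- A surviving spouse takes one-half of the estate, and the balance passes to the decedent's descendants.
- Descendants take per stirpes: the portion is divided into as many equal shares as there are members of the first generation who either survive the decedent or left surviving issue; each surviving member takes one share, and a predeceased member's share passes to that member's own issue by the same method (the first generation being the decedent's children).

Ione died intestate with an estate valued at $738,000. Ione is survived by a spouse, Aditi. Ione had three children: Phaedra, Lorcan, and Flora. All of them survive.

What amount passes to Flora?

Flora receives $123,000.

Aditi takes one-half of $738,000 = $369,000. The remaining $369,000 passes to the descendants.
The descendants' portion ($369,000) is divided into 3 shares of $123,000: Phaedra, Lorcan, and Flora each take $123,000.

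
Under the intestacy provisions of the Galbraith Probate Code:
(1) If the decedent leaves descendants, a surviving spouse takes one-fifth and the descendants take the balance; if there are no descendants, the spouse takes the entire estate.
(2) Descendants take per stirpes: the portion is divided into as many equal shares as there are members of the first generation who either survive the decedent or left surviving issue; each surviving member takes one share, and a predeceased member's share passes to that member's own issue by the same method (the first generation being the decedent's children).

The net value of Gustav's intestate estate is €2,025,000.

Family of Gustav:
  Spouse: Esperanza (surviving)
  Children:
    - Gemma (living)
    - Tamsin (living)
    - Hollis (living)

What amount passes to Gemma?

Esperanza takes one-fifth of €2,025,000 = €405,000. The remaining €1,620,000 passes to the descendants.
The descendants' portion (€1,620,000) is divided into 3 shares of €540,000: Gemma, Tamsin, and Hollis each take €540,000.

Gemma receives €540,000.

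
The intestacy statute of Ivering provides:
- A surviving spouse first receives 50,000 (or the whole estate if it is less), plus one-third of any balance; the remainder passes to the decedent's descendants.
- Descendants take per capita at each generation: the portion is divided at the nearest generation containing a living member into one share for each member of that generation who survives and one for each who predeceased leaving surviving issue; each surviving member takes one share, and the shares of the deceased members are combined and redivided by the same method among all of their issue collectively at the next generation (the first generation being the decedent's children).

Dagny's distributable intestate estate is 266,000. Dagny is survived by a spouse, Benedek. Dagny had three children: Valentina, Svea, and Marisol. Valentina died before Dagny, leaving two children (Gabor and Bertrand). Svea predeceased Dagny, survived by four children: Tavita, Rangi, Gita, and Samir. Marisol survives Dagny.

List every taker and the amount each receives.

Benedek: 122,000; Gabor: 16,000; Bertrand: 16,000; Tavita: 16,000; Rangi: 16,000; Gita: 16,000; Samir: 16,000; Marisol: 48,000

Benedek first takes 50,000, leaving a balance of 216,000. Benedek then takes one-third of the balance (72,000), for a total of 122,000. The remaining 144,000 passes to the descendants.
The descendants' portion (144,000) is divided at the children's generation into 3 shares of 48,000. Marisol takes 48,000. The 2 shares of the deceased (Valentina and Svea) are combined into a pool of 96,000.
That pool (96,000) is divided at the grandchildren's generation equally among Gabor, Bertrand, Tavita, Rangi, Gita, and Samir: 16,000 each.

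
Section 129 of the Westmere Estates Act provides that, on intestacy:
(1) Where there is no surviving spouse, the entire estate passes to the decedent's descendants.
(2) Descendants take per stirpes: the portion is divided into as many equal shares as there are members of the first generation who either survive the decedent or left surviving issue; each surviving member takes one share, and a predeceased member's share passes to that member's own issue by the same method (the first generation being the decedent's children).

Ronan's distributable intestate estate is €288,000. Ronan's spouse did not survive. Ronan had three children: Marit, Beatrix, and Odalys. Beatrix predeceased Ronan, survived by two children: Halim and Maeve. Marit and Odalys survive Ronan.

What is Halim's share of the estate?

The entire €288,000 passes to the descendants.
That amount (€288,000) is divided into 3 shares of €96,000: Marit and Odalys each take €96,000; Beatrix's €96,000 share passes to Beatrix's issue.
Beatrix's share (€96,000) is divided into 2 shares of €48,000: Halim and Maeve each take €48,000.

Halim receives €48,000.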